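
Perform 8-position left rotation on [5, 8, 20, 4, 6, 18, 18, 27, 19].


Left rotate by 8: [19, 5, 8, 20, 4, 6, 18, 18, 27]


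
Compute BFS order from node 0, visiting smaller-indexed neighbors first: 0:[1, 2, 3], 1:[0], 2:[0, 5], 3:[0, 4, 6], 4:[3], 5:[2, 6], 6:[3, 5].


BFS queue: start with [0]
Visit order: [0, 1, 2, 3, 5, 4, 6]


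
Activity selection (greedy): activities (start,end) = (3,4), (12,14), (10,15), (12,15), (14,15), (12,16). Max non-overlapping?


Greedy: pick earliest-ending, then skip overlaps.
Selected (3 activities): [(3, 4), (12, 14), (14, 15)]


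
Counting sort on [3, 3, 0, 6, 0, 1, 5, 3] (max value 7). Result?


Count array: [2, 1, 0, 3, 0, 1, 1, 0]
Reconstruct: [0, 0, 1, 3, 3, 3, 5, 6]


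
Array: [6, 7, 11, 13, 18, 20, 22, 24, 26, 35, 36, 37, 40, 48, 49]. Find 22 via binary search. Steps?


Search for 22:
[0,14] mid=7 arr[7]=24
[0,6] mid=3 arr[3]=13
[4,6] mid=5 arr[5]=20
[6,6] mid=6 arr[6]=22
Total: 4 comparisons


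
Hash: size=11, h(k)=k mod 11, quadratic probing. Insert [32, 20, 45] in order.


Insertions: 32->slot 10; 20->slot 9; 45->slot 1
Table: [None, 45, None, None, None, None, None, None, None, 20, 32]


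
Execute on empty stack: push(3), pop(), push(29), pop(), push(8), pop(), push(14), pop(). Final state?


push(3) -> [3]
pop() returns 3 -> []
push(29) -> [29]
pop() returns 29 -> []
push(8) -> [8]
pop() returns 8 -> []
push(14) -> [14]
pop() returns 14 -> []
Final stack (bottom to top): []


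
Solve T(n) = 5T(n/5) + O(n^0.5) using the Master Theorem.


a=5, b=5, c=0.5. log_5(5)=1 > c=0.5. Case 1: O(n^log_b(a)) = O(n)
Complexity: O(n)


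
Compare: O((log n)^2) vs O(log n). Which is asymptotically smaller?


logarithmic grows slower than polylogarithmic
O(log n) is asymptotically smaller; O((log n)^2) grows faster


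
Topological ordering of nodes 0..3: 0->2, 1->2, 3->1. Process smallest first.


Kahn's algorithm, process smallest node first
Order: [0, 3, 1, 2]


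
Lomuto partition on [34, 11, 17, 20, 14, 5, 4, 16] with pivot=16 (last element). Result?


Elements <= 16 go left of pivot.
Result: [11, 14, 5, 4, 16, 17, 20, 34], pivot at index 4


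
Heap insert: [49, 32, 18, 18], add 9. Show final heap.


Append 9: [49, 32, 18, 18, 9]
Bubble up: no swaps needed
Result: [49, 32, 18, 18, 9]


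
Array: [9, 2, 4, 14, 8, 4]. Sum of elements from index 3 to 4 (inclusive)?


Prefix sums: [0, 9, 11, 15, 29, 37, 41]
Sum[3..4] = prefix[5] - prefix[3] = 37 - 15 = 22


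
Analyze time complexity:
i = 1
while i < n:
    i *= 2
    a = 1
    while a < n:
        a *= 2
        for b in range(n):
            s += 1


Per nesting level: O(log n) * O(log n) * O(n) = O(n (log n)^2)
Complexity: O(n (log n)^2)


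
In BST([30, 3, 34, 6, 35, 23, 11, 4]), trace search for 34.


BST root = 30
Search for 34: compare at each node
Path: [30, 34]


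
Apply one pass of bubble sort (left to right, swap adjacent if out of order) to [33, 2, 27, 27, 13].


After one pass: [2, 27, 27, 13, 33]


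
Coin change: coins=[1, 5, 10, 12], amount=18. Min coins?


dp[0]=0; dp[i]=1+min(dp[i-c] for c in coins)
...dp[13]=2, dp[14]=3, dp[15]=2, dp[16]=3, dp[17]=2, dp[18]=3
Minimum coins for 18 = 3


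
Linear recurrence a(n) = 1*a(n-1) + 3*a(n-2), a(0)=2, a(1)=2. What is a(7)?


Build bottom-up:
...a(5)=80, a(6)=194, a(7)=1*194+3*80=434


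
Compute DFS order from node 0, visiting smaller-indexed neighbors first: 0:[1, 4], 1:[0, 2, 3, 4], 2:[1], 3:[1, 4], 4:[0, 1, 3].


DFS stack-based: start with [0]
Visit order: [0, 1, 2, 3, 4]


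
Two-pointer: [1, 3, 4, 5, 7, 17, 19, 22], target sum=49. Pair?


Two pointers: lo=0, hi=7
No pair sums to 49


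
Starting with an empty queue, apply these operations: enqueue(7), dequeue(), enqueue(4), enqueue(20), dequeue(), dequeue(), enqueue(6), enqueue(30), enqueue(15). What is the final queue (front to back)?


enqueue(7) -> [7]
dequeue() returns 7 -> []
enqueue(4) -> [4]
enqueue(20) -> [4, 20]
dequeue() returns 4 -> [20]
dequeue() returns 20 -> []
enqueue(6) -> [6]
enqueue(30) -> [6, 30]
enqueue(15) -> [6, 30, 15]
Final queue (front to back): [6, 30, 15]


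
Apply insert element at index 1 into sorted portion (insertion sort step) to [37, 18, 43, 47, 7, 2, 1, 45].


After one pass: [18, 37, 43, 47, 7, 2, 1, 45]


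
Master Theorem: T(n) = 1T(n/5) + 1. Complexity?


a=1, b=5, c=0. log_5(1)=0 = c=0. Case 2: O(n^c log n) = O(log n)
Complexity: O(log n)


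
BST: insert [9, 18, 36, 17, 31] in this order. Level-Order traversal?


Root = 9; build tree by BST insertion.
Level-Order traversal: [9, 18, 17, 36, 31]


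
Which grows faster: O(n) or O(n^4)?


linear grows slower than quartic
O(n) is asymptotically smaller; O(n^4) grows faster


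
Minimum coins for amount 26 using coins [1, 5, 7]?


dp[0]=0; dp[i]=1+min(dp[i-c] for c in coins)
...dp[21]=3, dp[22]=4, dp[23]=5, dp[24]=4, dp[25]=5, dp[26]=4
Minimum coins for 26 = 4


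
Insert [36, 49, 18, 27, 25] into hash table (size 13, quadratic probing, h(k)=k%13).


Insertions: 36->slot 10; 49->slot 11; 18->slot 5; 27->slot 1; 25->slot 12
Table: [None, 27, None, None, None, 18, None, None, None, None, 36, 49, 25]


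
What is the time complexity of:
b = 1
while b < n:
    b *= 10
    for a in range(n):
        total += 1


Per nesting level: O(log n) * O(n) = O(n log n)
Complexity: O(n log n)


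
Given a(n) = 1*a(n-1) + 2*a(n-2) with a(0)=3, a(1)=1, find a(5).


Build bottom-up:
...a(3)=9, a(4)=23, a(5)=1*23+2*9=41


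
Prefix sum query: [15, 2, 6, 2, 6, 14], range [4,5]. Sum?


Prefix sums: [0, 15, 17, 23, 25, 31, 45]
Sum[4..5] = prefix[6] - prefix[4] = 45 - 25 = 20


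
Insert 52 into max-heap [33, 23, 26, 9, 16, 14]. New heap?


Append 52: [33, 23, 26, 9, 16, 14, 52]
Bubble up: swap idx 6(52) with idx 2(26); swap idx 2(52) with idx 0(33)
Result: [52, 23, 33, 9, 16, 14, 26]


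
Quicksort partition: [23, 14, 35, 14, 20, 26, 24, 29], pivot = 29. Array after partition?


Elements <= 29 go left of pivot.
Result: [23, 14, 14, 20, 26, 24, 29, 35], pivot at index 6


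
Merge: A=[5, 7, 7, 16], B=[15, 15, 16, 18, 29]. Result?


Compare heads, take smaller each step.
Merged: [5, 7, 7, 15, 15, 16, 16, 18, 29]


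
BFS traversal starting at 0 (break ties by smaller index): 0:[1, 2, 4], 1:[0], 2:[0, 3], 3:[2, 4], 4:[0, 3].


BFS queue: start with [0]
Visit order: [0, 1, 2, 4, 3]


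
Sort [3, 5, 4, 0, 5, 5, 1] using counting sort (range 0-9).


Count array: [1, 1, 0, 1, 1, 3, 0, 0, 0, 0]
Reconstruct: [0, 1, 3, 4, 5, 5, 5]


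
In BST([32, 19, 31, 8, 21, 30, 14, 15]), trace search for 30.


BST root = 32
Search for 30: compare at each node
Path: [32, 19, 31, 21, 30]


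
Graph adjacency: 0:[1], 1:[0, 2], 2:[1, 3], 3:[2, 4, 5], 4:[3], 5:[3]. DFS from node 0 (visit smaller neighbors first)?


DFS stack-based: start with [0]
Visit order: [0, 1, 2, 3, 4, 5]


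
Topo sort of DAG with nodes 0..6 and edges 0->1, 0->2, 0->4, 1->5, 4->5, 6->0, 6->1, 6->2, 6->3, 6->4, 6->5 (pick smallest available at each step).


Kahn's algorithm, process smallest node first
Order: [6, 0, 1, 2, 3, 4, 5]


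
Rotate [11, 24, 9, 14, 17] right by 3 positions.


Right rotate by 3: [9, 14, 17, 11, 24]


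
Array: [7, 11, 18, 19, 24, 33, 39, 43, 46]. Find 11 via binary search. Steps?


Search for 11:
[0,8] mid=4 arr[4]=24
[0,3] mid=1 arr[1]=11
Total: 2 comparisons


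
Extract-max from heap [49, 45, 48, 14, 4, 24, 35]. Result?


Max = 49
Replace root with last, heapify down
Resulting heap: [48, 45, 35, 14, 4, 24]


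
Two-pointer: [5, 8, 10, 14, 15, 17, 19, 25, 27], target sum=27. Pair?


Two pointers: lo=0, hi=8
Found pair: (8, 19) summing to 27


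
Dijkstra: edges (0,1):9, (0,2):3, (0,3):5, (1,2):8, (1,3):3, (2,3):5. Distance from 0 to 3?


Dijkstra from 0:
Distances: {0: 0, 1: 8, 2: 3, 3: 5}
Shortest distance to 3 = 5, path = [0, 3]


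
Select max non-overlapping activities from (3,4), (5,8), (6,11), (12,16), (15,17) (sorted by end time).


Greedy: pick earliest-ending, then skip overlaps.
Selected (3 activities): [(3, 4), (5, 8), (12, 16)]


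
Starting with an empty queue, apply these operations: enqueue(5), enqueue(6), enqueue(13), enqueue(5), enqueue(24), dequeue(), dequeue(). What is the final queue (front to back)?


enqueue(5) -> [5]
enqueue(6) -> [5, 6]
enqueue(13) -> [5, 6, 13]
enqueue(5) -> [5, 6, 13, 5]
enqueue(24) -> [5, 6, 13, 5, 24]
dequeue() returns 5 -> [6, 13, 5, 24]
dequeue() returns 6 -> [13, 5, 24]
Final queue (front to back): [13, 5, 24]


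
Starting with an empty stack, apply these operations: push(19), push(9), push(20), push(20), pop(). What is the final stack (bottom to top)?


push(19) -> [19]
push(9) -> [19, 9]
push(20) -> [19, 9, 20]
push(20) -> [19, 9, 20, 20]
pop() returns 20 -> [19, 9, 20]
Final stack (bottom to top): [19, 9, 20]


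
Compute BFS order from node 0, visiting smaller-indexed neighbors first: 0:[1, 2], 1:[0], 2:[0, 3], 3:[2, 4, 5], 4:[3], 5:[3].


BFS queue: start with [0]
Visit order: [0, 1, 2, 3, 4, 5]


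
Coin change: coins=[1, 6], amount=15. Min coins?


dp[0]=0; dp[i]=1+min(dp[i-c] for c in coins)
...dp[10]=5, dp[11]=6, dp[12]=2, dp[13]=3, dp[14]=4, dp[15]=5
Minimum coins for 15 = 5


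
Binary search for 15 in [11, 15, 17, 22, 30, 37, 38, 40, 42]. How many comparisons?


Search for 15:
[0,8] mid=4 arr[4]=30
[0,3] mid=1 arr[1]=15
Total: 2 comparisons


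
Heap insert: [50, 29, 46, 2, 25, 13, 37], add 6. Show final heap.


Append 6: [50, 29, 46, 2, 25, 13, 37, 6]
Bubble up: swap idx 7(6) with idx 3(2)
Result: [50, 29, 46, 6, 25, 13, 37, 2]


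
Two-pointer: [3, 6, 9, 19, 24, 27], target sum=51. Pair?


Two pointers: lo=0, hi=5
Found pair: (24, 27) summing to 51


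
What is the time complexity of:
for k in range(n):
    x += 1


Per nesting level: O(n) = O(n)
Complexity: O(n)


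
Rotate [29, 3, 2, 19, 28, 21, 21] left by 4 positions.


Left rotate by 4: [28, 21, 21, 29, 3, 2, 19]


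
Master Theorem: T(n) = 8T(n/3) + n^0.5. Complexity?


a=8, b=3, c=0.5. log_3(8)=1.893 > c=0.5. Case 1: O(n^log_b(a)) = O(n^1.893)
Complexity: O(n^1.893)


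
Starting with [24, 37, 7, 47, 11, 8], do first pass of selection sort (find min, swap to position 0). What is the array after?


After one pass: [7, 37, 24, 47, 11, 8]


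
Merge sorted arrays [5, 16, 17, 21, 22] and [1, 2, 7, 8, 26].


Compare heads, take smaller each step.
Merged: [1, 2, 5, 7, 8, 16, 17, 21, 22, 26]


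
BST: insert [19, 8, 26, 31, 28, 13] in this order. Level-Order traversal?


Root = 19; build tree by BST insertion.
Level-Order traversal: [19, 8, 26, 13, 31, 28]


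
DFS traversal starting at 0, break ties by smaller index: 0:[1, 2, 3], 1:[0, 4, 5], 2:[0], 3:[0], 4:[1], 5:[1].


DFS stack-based: start with [0]
Visit order: [0, 1, 4, 5, 2, 3]


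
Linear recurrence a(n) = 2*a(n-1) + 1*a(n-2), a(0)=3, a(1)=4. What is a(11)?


Build bottom-up:
...a(9)=5164, a(10)=12467, a(11)=2*12467+1*5164=30098


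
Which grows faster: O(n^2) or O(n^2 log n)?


quadratic grows slower than n^2 log n
O(n^2) is asymptotically smaller; O(n^2 log n) grows faster


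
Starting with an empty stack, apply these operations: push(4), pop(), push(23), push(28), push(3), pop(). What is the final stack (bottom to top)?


push(4) -> [4]
pop() returns 4 -> []
push(23) -> [23]
push(28) -> [23, 28]
push(3) -> [23, 28, 3]
pop() returns 3 -> [23, 28]
Final stack (bottom to top): [23, 28]


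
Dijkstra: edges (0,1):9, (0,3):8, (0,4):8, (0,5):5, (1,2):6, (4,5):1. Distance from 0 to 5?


Dijkstra from 0:
Distances: {0: 0, 1: 9, 2: 15, 3: 8, 4: 6, 5: 5}
Shortest distance to 5 = 5, path = [0, 5]


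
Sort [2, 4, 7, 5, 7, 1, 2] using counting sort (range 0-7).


Count array: [0, 1, 2, 0, 1, 1, 0, 2]
Reconstruct: [1, 2, 2, 4, 5, 7, 7]


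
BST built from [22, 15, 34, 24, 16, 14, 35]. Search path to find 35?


BST root = 22
Search for 35: compare at each node
Path: [22, 34, 35]


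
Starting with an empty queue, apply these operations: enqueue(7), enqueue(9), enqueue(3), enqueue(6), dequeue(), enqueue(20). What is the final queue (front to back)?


enqueue(7) -> [7]
enqueue(9) -> [7, 9]
enqueue(3) -> [7, 9, 3]
enqueue(6) -> [7, 9, 3, 6]
dequeue() returns 7 -> [9, 3, 6]
enqueue(20) -> [9, 3, 6, 20]
Final queue (front to back): [9, 3, 6, 20]


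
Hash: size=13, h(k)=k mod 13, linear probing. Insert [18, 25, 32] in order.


Insertions: 18->slot 5; 25->slot 12; 32->slot 6
Table: [None, None, None, None, None, 18, 32, None, None, None, None, None, 25]


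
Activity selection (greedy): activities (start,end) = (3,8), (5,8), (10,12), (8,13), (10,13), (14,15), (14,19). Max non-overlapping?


Greedy: pick earliest-ending, then skip overlaps.
Selected (3 activities): [(3, 8), (10, 12), (14, 15)]


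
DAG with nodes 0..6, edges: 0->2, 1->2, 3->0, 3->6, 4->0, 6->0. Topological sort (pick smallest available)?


Kahn's algorithm, process smallest node first
Order: [1, 3, 4, 5, 6, 0, 2]


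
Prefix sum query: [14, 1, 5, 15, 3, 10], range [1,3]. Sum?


Prefix sums: [0, 14, 15, 20, 35, 38, 48]
Sum[1..3] = prefix[4] - prefix[1] = 35 - 14 = 21


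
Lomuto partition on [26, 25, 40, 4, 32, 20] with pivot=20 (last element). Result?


Elements <= 20 go left of pivot.
Result: [4, 20, 40, 26, 32, 25], pivot at index 1


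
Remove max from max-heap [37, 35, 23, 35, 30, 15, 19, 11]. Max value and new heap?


Max = 37
Replace root with last, heapify down
Resulting heap: [35, 35, 23, 11, 30, 15, 19]


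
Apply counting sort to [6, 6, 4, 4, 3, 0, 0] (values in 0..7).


Count array: [2, 0, 0, 1, 2, 0, 2, 0]
Reconstruct: [0, 0, 3, 4, 4, 6, 6]


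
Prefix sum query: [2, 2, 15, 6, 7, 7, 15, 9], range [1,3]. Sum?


Prefix sums: [0, 2, 4, 19, 25, 32, 39, 54, 63]
Sum[1..3] = prefix[4] - prefix[1] = 25 - 2 = 23


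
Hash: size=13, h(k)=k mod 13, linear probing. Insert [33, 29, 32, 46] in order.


Insertions: 33->slot 7; 29->slot 3; 32->slot 6; 46->slot 8
Table: [None, None, None, 29, None, None, 32, 33, 46, None, None, None, None]


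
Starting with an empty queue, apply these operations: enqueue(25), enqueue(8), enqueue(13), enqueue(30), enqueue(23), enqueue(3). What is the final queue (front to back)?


enqueue(25) -> [25]
enqueue(8) -> [25, 8]
enqueue(13) -> [25, 8, 13]
enqueue(30) -> [25, 8, 13, 30]
enqueue(23) -> [25, 8, 13, 30, 23]
enqueue(3) -> [25, 8, 13, 30, 23, 3]
Final queue (front to back): [25, 8, 13, 30, 23, 3]


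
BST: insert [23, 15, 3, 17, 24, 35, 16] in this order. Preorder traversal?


Root = 23; build tree by BST insertion.
Preorder traversal: [23, 15, 3, 17, 16, 24, 35]


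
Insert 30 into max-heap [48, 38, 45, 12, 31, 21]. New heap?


Append 30: [48, 38, 45, 12, 31, 21, 30]
Bubble up: no swaps needed
Result: [48, 38, 45, 12, 31, 21, 30]


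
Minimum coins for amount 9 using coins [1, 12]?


dp[0]=0; dp[i]=1+min(dp[i-c] for c in coins)
...dp[4]=4, dp[5]=5, dp[6]=6, dp[7]=7, dp[8]=8, dp[9]=9
Minimum coins for 9 = 9


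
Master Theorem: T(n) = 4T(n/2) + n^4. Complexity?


a=4, b=2, c=4. log_2(4)=2 < c=4. Case 3: O(n^c) = O(n^4)
Complexity: O(n^4)


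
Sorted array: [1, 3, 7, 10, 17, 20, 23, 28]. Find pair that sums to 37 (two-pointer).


Two pointers: lo=0, hi=7
Found pair: (17, 20) summing to 37


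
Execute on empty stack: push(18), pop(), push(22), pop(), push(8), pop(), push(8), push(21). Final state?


push(18) -> [18]
pop() returns 18 -> []
push(22) -> [22]
pop() returns 22 -> []
push(8) -> [8]
pop() returns 8 -> []
push(8) -> [8]
push(21) -> [8, 21]
Final stack (bottom to top): [8, 21]


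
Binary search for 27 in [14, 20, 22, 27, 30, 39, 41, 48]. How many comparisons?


Search for 27:
[0,7] mid=3 arr[3]=27
Total: 1 comparisons


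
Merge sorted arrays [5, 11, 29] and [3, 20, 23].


Compare heads, take smaller each step.
Merged: [3, 5, 11, 20, 23, 29]


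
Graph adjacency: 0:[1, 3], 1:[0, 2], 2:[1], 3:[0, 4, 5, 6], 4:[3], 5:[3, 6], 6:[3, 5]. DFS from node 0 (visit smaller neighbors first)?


DFS stack-based: start with [0]
Visit order: [0, 1, 2, 3, 4, 5, 6]


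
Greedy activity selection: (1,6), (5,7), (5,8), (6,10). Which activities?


Greedy: pick earliest-ending, then skip overlaps.
Selected (2 activities): [(1, 6), (6, 10)]


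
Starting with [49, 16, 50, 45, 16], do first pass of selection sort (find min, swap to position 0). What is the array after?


After one pass: [16, 49, 50, 45, 16]


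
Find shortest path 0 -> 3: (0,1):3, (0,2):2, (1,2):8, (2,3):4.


Dijkstra from 0:
Distances: {0: 0, 1: 3, 2: 2, 3: 6}
Shortest distance to 3 = 6, path = [0, 2, 3]


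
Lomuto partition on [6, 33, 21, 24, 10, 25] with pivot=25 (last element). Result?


Elements <= 25 go left of pivot.
Result: [6, 21, 24, 10, 25, 33], pivot at index 4


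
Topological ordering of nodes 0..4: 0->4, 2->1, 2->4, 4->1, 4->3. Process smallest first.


Kahn's algorithm, process smallest node first
Order: [0, 2, 4, 1, 3]


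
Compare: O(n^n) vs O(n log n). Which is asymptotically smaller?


linearithmic grows slower than n^n
O(n log n) is asymptotically smaller; O(n^n) grows faster


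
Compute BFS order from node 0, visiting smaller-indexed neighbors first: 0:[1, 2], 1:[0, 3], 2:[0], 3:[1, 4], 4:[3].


BFS queue: start with [0]
Visit order: [0, 1, 2, 3, 4]


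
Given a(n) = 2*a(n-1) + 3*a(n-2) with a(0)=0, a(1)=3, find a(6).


Build bottom-up:
...a(4)=60, a(5)=183, a(6)=2*183+3*60=546


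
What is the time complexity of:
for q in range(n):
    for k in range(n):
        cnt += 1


Per nesting level: O(n) * O(n) = O(n^2)
Complexity: O(n^2)


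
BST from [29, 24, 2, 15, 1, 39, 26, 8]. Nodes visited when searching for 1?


BST root = 29
Search for 1: compare at each node
Path: [29, 24, 2, 1]


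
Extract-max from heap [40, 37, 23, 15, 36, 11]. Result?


Max = 40
Replace root with last, heapify down
Resulting heap: [37, 36, 23, 15, 11]


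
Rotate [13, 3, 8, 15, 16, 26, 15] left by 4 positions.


Left rotate by 4: [16, 26, 15, 13, 3, 8, 15]


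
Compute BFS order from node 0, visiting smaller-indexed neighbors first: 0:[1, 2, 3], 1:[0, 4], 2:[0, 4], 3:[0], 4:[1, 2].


BFS queue: start with [0]
Visit order: [0, 1, 2, 3, 4]


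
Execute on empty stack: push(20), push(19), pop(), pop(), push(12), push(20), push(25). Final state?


push(20) -> [20]
push(19) -> [20, 19]
pop() returns 19 -> [20]
pop() returns 20 -> []
push(12) -> [12]
push(20) -> [12, 20]
push(25) -> [12, 20, 25]
Final stack (bottom to top): [12, 20, 25]


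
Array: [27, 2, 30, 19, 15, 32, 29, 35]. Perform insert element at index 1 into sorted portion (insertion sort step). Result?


After one pass: [2, 27, 30, 19, 15, 32, 29, 35]


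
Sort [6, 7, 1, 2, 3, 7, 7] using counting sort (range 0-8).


Count array: [0, 1, 1, 1, 0, 0, 1, 3, 0]
Reconstruct: [1, 2, 3, 6, 7, 7, 7]


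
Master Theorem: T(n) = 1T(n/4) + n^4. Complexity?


a=1, b=4, c=4. log_4(1)=0 < c=4. Case 3: O(n^c) = O(n^4)
Complexity: O(n^4)


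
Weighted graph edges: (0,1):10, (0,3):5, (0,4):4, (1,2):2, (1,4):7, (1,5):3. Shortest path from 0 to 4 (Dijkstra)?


Dijkstra from 0:
Distances: {0: 0, 1: 10, 2: 12, 3: 5, 4: 4, 5: 13}
Shortest distance to 4 = 4, path = [0, 4]


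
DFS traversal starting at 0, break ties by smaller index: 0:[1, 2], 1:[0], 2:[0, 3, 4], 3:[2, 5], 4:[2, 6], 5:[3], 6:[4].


DFS stack-based: start with [0]
Visit order: [0, 1, 2, 3, 5, 4, 6]


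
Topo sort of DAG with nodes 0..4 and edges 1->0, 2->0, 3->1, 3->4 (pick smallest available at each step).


Kahn's algorithm, process smallest node first
Order: [2, 3, 1, 0, 4]


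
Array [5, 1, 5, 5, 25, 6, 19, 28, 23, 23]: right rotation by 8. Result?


Right rotate by 8: [5, 5, 25, 6, 19, 28, 23, 23, 5, 1]


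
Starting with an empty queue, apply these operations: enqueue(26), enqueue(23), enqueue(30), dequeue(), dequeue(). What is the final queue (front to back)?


enqueue(26) -> [26]
enqueue(23) -> [26, 23]
enqueue(30) -> [26, 23, 30]
dequeue() returns 26 -> [23, 30]
dequeue() returns 23 -> [30]
Final queue (front to back): [30]


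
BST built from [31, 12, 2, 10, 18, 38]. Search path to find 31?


BST root = 31
Search for 31: compare at each node
Path: [31]


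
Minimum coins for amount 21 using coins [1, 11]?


dp[0]=0; dp[i]=1+min(dp[i-c] for c in coins)
...dp[16]=6, dp[17]=7, dp[18]=8, dp[19]=9, dp[20]=10, dp[21]=11
Minimum coins for 21 = 11


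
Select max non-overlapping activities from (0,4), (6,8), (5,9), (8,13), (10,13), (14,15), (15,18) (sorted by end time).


Greedy: pick earliest-ending, then skip overlaps.
Selected (5 activities): [(0, 4), (6, 8), (8, 13), (14, 15), (15, 18)]


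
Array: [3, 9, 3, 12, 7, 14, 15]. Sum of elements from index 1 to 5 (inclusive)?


Prefix sums: [0, 3, 12, 15, 27, 34, 48, 63]
Sum[1..5] = prefix[6] - prefix[1] = 48 - 3 = 45


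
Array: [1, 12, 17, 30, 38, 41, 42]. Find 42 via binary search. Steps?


Search for 42:
[0,6] mid=3 arr[3]=30
[4,6] mid=5 arr[5]=41
[6,6] mid=6 arr[6]=42
Total: 3 comparisons


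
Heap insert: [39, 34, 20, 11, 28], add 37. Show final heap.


Append 37: [39, 34, 20, 11, 28, 37]
Bubble up: swap idx 5(37) with idx 2(20)
Result: [39, 34, 37, 11, 28, 20]


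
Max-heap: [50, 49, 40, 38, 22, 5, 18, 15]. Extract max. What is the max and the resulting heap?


Max = 50
Replace root with last, heapify down
Resulting heap: [49, 38, 40, 15, 22, 5, 18]


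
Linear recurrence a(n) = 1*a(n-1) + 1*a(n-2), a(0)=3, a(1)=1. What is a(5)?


Build bottom-up:
...a(3)=5, a(4)=9, a(5)=1*9+1*5=14


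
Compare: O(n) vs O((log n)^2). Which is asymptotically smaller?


polylogarithmic grows slower than linear
O((log n)^2) is asymptotically smaller; O(n) grows faster


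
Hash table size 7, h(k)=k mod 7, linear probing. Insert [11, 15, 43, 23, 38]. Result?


Insertions: 11->slot 4; 15->slot 1; 43->slot 2; 23->slot 3; 38->slot 5
Table: [None, 15, 43, 23, 11, 38, None]


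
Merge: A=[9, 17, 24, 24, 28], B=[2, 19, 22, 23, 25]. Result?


Compare heads, take smaller each step.
Merged: [2, 9, 17, 19, 22, 23, 24, 24, 25, 28]


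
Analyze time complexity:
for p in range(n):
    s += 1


Per nesting level: O(n) = O(n)
Complexity: O(n)


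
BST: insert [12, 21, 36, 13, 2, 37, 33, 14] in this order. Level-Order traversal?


Root = 12; build tree by BST insertion.
Level-Order traversal: [12, 2, 21, 13, 36, 14, 33, 37]


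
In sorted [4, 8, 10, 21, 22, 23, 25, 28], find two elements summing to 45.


Two pointers: lo=0, hi=7
Found pair: (22, 23) summing to 45


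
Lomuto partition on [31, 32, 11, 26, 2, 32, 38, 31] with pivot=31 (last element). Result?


Elements <= 31 go left of pivot.
Result: [31, 11, 26, 2, 31, 32, 38, 32], pivot at index 4


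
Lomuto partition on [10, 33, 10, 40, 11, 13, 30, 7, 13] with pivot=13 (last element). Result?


Elements <= 13 go left of pivot.
Result: [10, 10, 11, 13, 7, 13, 30, 33, 40], pivot at index 5


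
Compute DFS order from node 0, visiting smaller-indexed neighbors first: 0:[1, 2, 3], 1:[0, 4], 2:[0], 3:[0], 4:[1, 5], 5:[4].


DFS stack-based: start with [0]
Visit order: [0, 1, 4, 5, 2, 3]


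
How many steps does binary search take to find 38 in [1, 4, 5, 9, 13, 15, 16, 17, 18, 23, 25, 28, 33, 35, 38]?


Search for 38:
[0,14] mid=7 arr[7]=17
[8,14] mid=11 arr[11]=28
[12,14] mid=13 arr[13]=35
[14,14] mid=14 arr[14]=38
Total: 4 comparisons


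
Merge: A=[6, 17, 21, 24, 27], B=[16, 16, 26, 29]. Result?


Compare heads, take smaller each step.
Merged: [6, 16, 16, 17, 21, 24, 26, 27, 29]


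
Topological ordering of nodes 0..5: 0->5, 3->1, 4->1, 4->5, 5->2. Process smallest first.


Kahn's algorithm, process smallest node first
Order: [0, 3, 4, 1, 5, 2]


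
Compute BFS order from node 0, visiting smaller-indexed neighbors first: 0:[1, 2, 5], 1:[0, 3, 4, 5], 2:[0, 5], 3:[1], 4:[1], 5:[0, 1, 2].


BFS queue: start with [0]
Visit order: [0, 1, 2, 5, 3, 4]


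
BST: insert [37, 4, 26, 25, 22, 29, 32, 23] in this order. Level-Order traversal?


Root = 37; build tree by BST insertion.
Level-Order traversal: [37, 4, 26, 25, 29, 22, 32, 23]


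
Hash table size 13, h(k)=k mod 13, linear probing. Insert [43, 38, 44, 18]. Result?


Insertions: 43->slot 4; 38->slot 12; 44->slot 5; 18->slot 6
Table: [None, None, None, None, 43, 44, 18, None, None, None, None, None, 38]


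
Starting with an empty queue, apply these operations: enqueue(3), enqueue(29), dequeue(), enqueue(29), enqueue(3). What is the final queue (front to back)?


enqueue(3) -> [3]
enqueue(29) -> [3, 29]
dequeue() returns 3 -> [29]
enqueue(29) -> [29, 29]
enqueue(3) -> [29, 29, 3]
Final queue (front to back): [29, 29, 3]


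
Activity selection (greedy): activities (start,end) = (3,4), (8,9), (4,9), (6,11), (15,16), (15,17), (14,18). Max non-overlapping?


Greedy: pick earliest-ending, then skip overlaps.
Selected (3 activities): [(3, 4), (8, 9), (15, 16)]


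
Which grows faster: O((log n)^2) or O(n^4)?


polylogarithmic grows slower than quartic
O((log n)^2) is asymptotically smaller; O(n^4) grows faster


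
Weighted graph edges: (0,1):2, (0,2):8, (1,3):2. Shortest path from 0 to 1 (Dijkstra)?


Dijkstra from 0:
Distances: {0: 0, 1: 2, 2: 8, 3: 4}
Shortest distance to 1 = 2, path = [0, 1]


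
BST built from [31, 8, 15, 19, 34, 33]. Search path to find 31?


BST root = 31
Search for 31: compare at each node
Path: [31]


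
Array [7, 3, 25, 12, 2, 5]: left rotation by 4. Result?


Left rotate by 4: [2, 5, 7, 3, 25, 12]


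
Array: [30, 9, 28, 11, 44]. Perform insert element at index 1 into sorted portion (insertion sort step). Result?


After one pass: [9, 30, 28, 11, 44]


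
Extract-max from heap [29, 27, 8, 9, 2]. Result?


Max = 29
Replace root with last, heapify down
Resulting heap: [27, 9, 8, 2]


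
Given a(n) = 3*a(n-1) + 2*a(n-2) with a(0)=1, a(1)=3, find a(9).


Build bottom-up:
...a(7)=6279, a(8)=22363, a(9)=3*22363+2*6279=79647


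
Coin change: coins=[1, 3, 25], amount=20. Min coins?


dp[0]=0; dp[i]=1+min(dp[i-c] for c in coins)
...dp[15]=5, dp[16]=6, dp[17]=7, dp[18]=6, dp[19]=7, dp[20]=8
Minimum coins for 20 = 8


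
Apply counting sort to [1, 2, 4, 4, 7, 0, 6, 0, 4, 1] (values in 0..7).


Count array: [2, 2, 1, 0, 3, 0, 1, 1]
Reconstruct: [0, 0, 1, 1, 2, 4, 4, 4, 6, 7]


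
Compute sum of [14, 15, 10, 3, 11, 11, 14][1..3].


Prefix sums: [0, 14, 29, 39, 42, 53, 64, 78]
Sum[1..3] = prefix[4] - prefix[1] = 42 - 14 = 28


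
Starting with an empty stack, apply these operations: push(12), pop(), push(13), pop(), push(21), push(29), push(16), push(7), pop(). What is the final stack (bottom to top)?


push(12) -> [12]
pop() returns 12 -> []
push(13) -> [13]
pop() returns 13 -> []
push(21) -> [21]
push(29) -> [21, 29]
push(16) -> [21, 29, 16]
push(7) -> [21, 29, 16, 7]
pop() returns 7 -> [21, 29, 16]
Final stack (bottom to top): [21, 29, 16]


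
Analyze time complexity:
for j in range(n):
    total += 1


Per nesting level: O(n) = O(n)
Complexity: O(n)


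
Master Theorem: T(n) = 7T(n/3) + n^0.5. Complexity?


a=7, b=3, c=0.5. log_3(7)=1.771 > c=0.5. Case 1: O(n^log_b(a)) = O(n^1.771)
Complexity: O(n^1.771)


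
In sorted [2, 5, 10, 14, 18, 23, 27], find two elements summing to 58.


Two pointers: lo=0, hi=6
No pair sums to 58


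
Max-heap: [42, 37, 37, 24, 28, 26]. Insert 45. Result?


Append 45: [42, 37, 37, 24, 28, 26, 45]
Bubble up: swap idx 6(45) with idx 2(37); swap idx 2(45) with idx 0(42)
Result: [45, 37, 42, 24, 28, 26, 37]


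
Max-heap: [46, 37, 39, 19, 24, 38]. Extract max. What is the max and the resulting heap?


Max = 46
Replace root with last, heapify down
Resulting heap: [39, 37, 38, 19, 24]


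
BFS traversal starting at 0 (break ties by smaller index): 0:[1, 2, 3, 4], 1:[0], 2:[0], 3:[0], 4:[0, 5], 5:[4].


BFS queue: start with [0]
Visit order: [0, 1, 2, 3, 4, 5]


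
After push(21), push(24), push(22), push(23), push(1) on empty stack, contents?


push(21) -> [21]
push(24) -> [21, 24]
push(22) -> [21, 24, 22]
push(23) -> [21, 24, 22, 23]
push(1) -> [21, 24, 22, 23, 1]
Final stack (bottom to top): [21, 24, 22, 23, 1]


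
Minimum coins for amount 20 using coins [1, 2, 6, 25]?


dp[0]=0; dp[i]=1+min(dp[i-c] for c in coins)
...dp[15]=4, dp[16]=4, dp[17]=5, dp[18]=3, dp[19]=4, dp[20]=4
Minimum coins for 20 = 4


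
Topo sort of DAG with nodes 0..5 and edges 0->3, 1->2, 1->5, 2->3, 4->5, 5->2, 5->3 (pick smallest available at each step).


Kahn's algorithm, process smallest node first
Order: [0, 1, 4, 5, 2, 3]


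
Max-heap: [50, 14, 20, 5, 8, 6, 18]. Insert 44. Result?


Append 44: [50, 14, 20, 5, 8, 6, 18, 44]
Bubble up: swap idx 7(44) with idx 3(5); swap idx 3(44) with idx 1(14)
Result: [50, 44, 20, 14, 8, 6, 18, 5]


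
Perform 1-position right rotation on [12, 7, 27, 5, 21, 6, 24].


Right rotate by 1: [24, 12, 7, 27, 5, 21, 6]


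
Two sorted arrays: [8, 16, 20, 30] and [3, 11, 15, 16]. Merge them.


Compare heads, take smaller each step.
Merged: [3, 8, 11, 15, 16, 16, 20, 30]


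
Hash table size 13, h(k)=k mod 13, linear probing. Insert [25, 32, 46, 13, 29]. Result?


Insertions: 25->slot 12; 32->slot 6; 46->slot 7; 13->slot 0; 29->slot 3
Table: [13, None, None, 29, None, None, 32, 46, None, None, None, None, 25]


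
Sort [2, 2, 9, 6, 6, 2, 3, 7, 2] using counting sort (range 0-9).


Count array: [0, 0, 4, 1, 0, 0, 2, 1, 0, 1]
Reconstruct: [2, 2, 2, 2, 3, 6, 6, 7, 9]


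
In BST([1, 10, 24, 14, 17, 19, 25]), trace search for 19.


BST root = 1
Search for 19: compare at each node
Path: [1, 10, 24, 14, 17, 19]


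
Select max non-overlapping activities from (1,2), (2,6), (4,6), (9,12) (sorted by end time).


Greedy: pick earliest-ending, then skip overlaps.
Selected (3 activities): [(1, 2), (2, 6), (9, 12)]


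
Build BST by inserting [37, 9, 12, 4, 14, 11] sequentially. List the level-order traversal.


Root = 37; build tree by BST insertion.
Level-Order traversal: [37, 9, 4, 12, 11, 14]


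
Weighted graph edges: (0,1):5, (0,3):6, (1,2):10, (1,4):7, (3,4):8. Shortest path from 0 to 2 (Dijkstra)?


Dijkstra from 0:
Distances: {0: 0, 1: 5, 2: 15, 3: 6, 4: 12}
Shortest distance to 2 = 15, path = [0, 1, 2]


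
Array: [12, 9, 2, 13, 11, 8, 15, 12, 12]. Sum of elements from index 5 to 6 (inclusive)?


Prefix sums: [0, 12, 21, 23, 36, 47, 55, 70, 82, 94]
Sum[5..6] = prefix[7] - prefix[5] = 70 - 47 = 23


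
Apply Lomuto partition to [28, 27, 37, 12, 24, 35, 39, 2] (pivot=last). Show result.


Elements <= 2 go left of pivot.
Result: [2, 27, 37, 12, 24, 35, 39, 28], pivot at index 0


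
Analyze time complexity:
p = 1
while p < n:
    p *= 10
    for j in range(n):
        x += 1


Per nesting level: O(log n) * O(n) = O(n log n)
Complexity: O(n log n)


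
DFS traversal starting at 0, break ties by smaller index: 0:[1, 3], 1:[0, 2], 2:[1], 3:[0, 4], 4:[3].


DFS stack-based: start with [0]
Visit order: [0, 1, 2, 3, 4]


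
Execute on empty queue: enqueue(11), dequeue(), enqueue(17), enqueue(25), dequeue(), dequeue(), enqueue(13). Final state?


enqueue(11) -> [11]
dequeue() returns 11 -> []
enqueue(17) -> [17]
enqueue(25) -> [17, 25]
dequeue() returns 17 -> [25]
dequeue() returns 25 -> []
enqueue(13) -> [13]
Final queue (front to back): [13]


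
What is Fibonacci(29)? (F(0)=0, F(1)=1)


F(n)=F(n-1)+F(n-2)
...F(27)=196418, F(28)=317811, F(29)=514229


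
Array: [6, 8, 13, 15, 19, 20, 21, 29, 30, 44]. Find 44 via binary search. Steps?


Search for 44:
[0,9] mid=4 arr[4]=19
[5,9] mid=7 arr[7]=29
[8,9] mid=8 arr[8]=30
[9,9] mid=9 arr[9]=44
Total: 4 comparisons


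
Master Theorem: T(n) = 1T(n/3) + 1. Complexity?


a=1, b=3, c=0. log_3(1)=0 = c=0. Case 2: O(n^c log n) = O(log n)
Complexity: O(log n)


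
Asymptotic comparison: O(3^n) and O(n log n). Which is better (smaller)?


linearithmic grows slower than exponential (base 3)
O(n log n) is asymptotically smaller; O(3^n) grows faster


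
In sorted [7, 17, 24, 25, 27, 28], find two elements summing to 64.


Two pointers: lo=0, hi=5
No pair sums to 64


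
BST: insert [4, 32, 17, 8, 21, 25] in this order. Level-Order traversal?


Root = 4; build tree by BST insertion.
Level-Order traversal: [4, 32, 17, 8, 21, 25]


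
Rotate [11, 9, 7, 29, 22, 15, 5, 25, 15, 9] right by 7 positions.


Right rotate by 7: [29, 22, 15, 5, 25, 15, 9, 11, 9, 7]


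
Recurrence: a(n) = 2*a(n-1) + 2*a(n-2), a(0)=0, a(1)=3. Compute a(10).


Build bottom-up:
...a(8)=2688, a(9)=7344, a(10)=2*7344+2*2688=20064


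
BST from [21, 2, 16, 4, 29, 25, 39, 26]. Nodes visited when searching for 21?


BST root = 21
Search for 21: compare at each node
Path: [21]


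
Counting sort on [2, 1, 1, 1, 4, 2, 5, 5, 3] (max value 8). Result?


Count array: [0, 3, 2, 1, 1, 2, 0, 0, 0]
Reconstruct: [1, 1, 1, 2, 2, 3, 4, 5, 5]


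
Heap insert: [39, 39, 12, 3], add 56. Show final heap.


Append 56: [39, 39, 12, 3, 56]
Bubble up: swap idx 4(56) with idx 1(39); swap idx 1(56) with idx 0(39)
Result: [56, 39, 12, 3, 39]


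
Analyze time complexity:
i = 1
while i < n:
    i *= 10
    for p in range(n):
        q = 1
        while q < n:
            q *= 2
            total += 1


Per nesting level: O(log n) * O(n) * O(log n) = O(n (log n)^2)
Complexity: O(n (log n)^2)


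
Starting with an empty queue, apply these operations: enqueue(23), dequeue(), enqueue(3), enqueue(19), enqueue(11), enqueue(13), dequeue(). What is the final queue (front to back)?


enqueue(23) -> [23]
dequeue() returns 23 -> []
enqueue(3) -> [3]
enqueue(19) -> [3, 19]
enqueue(11) -> [3, 19, 11]
enqueue(13) -> [3, 19, 11, 13]
dequeue() returns 3 -> [19, 11, 13]
Final queue (front to back): [19, 11, 13]


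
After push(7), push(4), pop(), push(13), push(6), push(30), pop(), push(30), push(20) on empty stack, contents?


push(7) -> [7]
push(4) -> [7, 4]
pop() returns 4 -> [7]
push(13) -> [7, 13]
push(6) -> [7, 13, 6]
push(30) -> [7, 13, 6, 30]
pop() returns 30 -> [7, 13, 6]
push(30) -> [7, 13, 6, 30]
push(20) -> [7, 13, 6, 30, 20]
Final stack (bottom to top): [7, 13, 6, 30, 20]


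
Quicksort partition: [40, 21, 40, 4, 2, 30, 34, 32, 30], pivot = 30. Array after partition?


Elements <= 30 go left of pivot.
Result: [21, 4, 2, 30, 30, 40, 34, 32, 40], pivot at index 4


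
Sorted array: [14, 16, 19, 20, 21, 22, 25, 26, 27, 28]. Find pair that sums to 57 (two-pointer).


Two pointers: lo=0, hi=9
No pair sums to 57


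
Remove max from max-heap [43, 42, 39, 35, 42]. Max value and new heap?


Max = 43
Replace root with last, heapify down
Resulting heap: [42, 42, 39, 35]


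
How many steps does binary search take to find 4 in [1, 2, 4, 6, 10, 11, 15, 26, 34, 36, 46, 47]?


Search for 4:
[0,11] mid=5 arr[5]=11
[0,4] mid=2 arr[2]=4
Total: 2 comparisons


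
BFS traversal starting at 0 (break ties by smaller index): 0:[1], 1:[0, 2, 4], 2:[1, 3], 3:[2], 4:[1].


BFS queue: start with [0]
Visit order: [0, 1, 2, 4, 3]


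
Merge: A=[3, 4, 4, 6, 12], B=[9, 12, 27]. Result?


Compare heads, take smaller each step.
Merged: [3, 4, 4, 6, 9, 12, 12, 27]


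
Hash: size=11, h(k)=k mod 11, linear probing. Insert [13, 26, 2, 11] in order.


Insertions: 13->slot 2; 26->slot 4; 2->slot 3; 11->slot 0
Table: [11, None, 13, 2, 26, None, None, None, None, None, None]


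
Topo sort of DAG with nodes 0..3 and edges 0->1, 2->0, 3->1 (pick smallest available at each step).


Kahn's algorithm, process smallest node first
Order: [2, 0, 3, 1]


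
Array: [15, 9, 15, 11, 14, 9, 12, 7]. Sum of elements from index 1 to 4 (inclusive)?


Prefix sums: [0, 15, 24, 39, 50, 64, 73, 85, 92]
Sum[1..4] = prefix[5] - prefix[1] = 64 - 15 = 49


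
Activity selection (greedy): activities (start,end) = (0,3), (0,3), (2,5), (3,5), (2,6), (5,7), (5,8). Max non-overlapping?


Greedy: pick earliest-ending, then skip overlaps.
Selected (3 activities): [(0, 3), (3, 5), (5, 7)]


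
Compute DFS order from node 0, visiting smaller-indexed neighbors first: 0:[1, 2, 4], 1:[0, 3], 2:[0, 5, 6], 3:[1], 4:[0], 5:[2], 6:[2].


DFS stack-based: start with [0]
Visit order: [0, 1, 3, 2, 5, 6, 4]


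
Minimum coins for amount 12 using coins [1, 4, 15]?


dp[0]=0; dp[i]=1+min(dp[i-c] for c in coins)
...dp[7]=4, dp[8]=2, dp[9]=3, dp[10]=4, dp[11]=5, dp[12]=3
Minimum coins for 12 = 3


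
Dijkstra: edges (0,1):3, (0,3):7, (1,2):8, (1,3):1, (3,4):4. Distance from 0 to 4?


Dijkstra from 0:
Distances: {0: 0, 1: 3, 2: 11, 3: 4, 4: 8}
Shortest distance to 4 = 8, path = [0, 1, 3, 4]


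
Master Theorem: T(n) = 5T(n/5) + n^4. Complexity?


a=5, b=5, c=4. log_5(5)=1 < c=4. Case 3: O(n^c) = O(n^4)
Complexity: O(n^4)


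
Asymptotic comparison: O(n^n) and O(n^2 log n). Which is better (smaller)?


n^2 log n grows slower than n^n
O(n^2 log n) is asymptotically smaller; O(n^n) grows faster


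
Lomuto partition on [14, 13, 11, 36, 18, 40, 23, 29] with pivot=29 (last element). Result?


Elements <= 29 go left of pivot.
Result: [14, 13, 11, 18, 23, 29, 36, 40], pivot at index 5


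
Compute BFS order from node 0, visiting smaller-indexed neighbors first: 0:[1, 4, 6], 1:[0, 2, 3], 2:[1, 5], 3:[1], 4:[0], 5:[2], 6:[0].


BFS queue: start with [0]
Visit order: [0, 1, 4, 6, 2, 3, 5]


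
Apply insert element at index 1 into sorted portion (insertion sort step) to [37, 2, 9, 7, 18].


After one pass: [2, 37, 9, 7, 18]


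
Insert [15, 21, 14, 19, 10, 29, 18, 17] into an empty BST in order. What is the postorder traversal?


Root = 15; build tree by BST insertion.
Postorder traversal: [10, 14, 17, 18, 19, 29, 21, 15]


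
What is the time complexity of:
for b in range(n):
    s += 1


Per nesting level: O(n) = O(n)
Complexity: O(n)


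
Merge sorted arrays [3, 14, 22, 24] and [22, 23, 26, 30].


Compare heads, take smaller each step.
Merged: [3, 14, 22, 22, 23, 24, 26, 30]


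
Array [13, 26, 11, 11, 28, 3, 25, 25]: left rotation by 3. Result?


Left rotate by 3: [11, 28, 3, 25, 25, 13, 26, 11]


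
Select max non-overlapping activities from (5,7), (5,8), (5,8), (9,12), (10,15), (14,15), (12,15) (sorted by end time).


Greedy: pick earliest-ending, then skip overlaps.
Selected (3 activities): [(5, 7), (9, 12), (14, 15)]


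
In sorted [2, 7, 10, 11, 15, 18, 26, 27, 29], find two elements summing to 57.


Two pointers: lo=0, hi=8
No pair sums to 57


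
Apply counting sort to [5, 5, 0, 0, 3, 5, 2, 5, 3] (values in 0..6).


Count array: [2, 0, 1, 2, 0, 4, 0]
Reconstruct: [0, 0, 2, 3, 3, 5, 5, 5, 5]


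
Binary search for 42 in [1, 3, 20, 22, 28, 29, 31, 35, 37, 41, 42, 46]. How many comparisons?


Search for 42:
[0,11] mid=5 arr[5]=29
[6,11] mid=8 arr[8]=37
[9,11] mid=10 arr[10]=42
Total: 3 comparisons


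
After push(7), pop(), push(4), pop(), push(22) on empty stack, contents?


push(7) -> [7]
pop() returns 7 -> []
push(4) -> [4]
pop() returns 4 -> []
push(22) -> [22]
Final stack (bottom to top): [22]


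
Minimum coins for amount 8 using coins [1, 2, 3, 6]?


dp[0]=0; dp[i]=1+min(dp[i-c] for c in coins)
...dp[3]=1, dp[4]=2, dp[5]=2, dp[6]=1, dp[7]=2, dp[8]=2
Minimum coins for 8 = 2
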